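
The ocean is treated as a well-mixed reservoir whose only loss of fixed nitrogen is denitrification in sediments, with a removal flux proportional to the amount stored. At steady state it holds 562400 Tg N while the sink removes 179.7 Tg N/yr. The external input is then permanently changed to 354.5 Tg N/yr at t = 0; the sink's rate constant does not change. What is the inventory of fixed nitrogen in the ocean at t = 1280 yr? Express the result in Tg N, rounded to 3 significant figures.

Residence time τ = M₀/F₀ = 3130 yr. The eventual steady state is M_∞ = M₀·(F₁/F₀) = 562400 × 354.5/179.7 = 1.1095×10^6 Tg N.
The anomaly ΔM(t) = M(t) − M_∞ decays as ΔM₀·e^(−t/τ) with ΔM₀ = 562400 − 1.1095×10^6 = −547100 Tg N.
At t = 1280 yr, e^(−t/τ) = e^(−0.4090) = 0.6643, so ΔM = −363400 Tg N and M = 1.1095×10^6 − 363400 = 746040 Tg N.

746000 Tg N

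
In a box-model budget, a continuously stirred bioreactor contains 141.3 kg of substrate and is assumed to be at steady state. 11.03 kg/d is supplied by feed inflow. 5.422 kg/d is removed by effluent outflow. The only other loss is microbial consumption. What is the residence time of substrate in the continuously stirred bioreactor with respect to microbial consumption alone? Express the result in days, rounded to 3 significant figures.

At steady state ΣF_in = ΣF_out.
ΣF_in = 11.030 kg/d.
Microbial consumption flux = ΣF_in − (5.422) = 11.030 − 5.422 = 5.608 kg/d.
τ = M / F = 141.3 / 5.608 = 25.20 d.

25.2 d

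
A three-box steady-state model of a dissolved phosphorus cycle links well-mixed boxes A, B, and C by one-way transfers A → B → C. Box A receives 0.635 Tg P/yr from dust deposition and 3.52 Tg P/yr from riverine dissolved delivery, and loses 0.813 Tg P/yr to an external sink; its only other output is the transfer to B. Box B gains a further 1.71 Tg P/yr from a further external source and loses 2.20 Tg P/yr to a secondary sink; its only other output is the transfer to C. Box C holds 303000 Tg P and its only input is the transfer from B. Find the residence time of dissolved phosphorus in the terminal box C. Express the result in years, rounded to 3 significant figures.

Box A: F(A→B) = (0.635 + 3.52) − 0.813 = 3.3420 Tg P/yr.
Box B: F(B→C) = (3.3420 + 1.71) − 2.20 = 2.8520 Tg P/yr.
Box C throughput = its input = 2.8520 Tg P/yr; τ = 303000 / 2.8520 = 106200 yr.

106000 yr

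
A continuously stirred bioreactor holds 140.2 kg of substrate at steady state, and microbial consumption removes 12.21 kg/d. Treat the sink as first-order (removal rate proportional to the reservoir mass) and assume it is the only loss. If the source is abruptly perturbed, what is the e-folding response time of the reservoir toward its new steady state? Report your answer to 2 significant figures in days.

For a linear reservoir the response time equals the residence time τ = M/F.
τ = 140.2 / 12.21 = 11.48 d.

11 d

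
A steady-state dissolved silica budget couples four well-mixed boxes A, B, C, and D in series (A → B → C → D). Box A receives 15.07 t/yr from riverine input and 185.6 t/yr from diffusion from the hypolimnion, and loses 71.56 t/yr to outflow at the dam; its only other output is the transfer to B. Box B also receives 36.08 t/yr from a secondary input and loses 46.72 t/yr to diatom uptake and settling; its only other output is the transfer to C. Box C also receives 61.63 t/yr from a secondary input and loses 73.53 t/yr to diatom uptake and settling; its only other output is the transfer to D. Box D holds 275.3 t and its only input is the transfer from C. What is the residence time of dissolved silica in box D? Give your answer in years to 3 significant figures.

Box A: F(A→B) = (15.07 + 185.6) − 71.56 = 129.11 t/yr.
Box B: F(B→C) = (129.11 + 36.08) − 46.72 = 118.47 t/yr.
Box C: F(C→D) = (118.47 + 61.63) − 73.53 = 106.57 t/yr.
Box D throughput = its input = 106.57 t/yr; τ = 275.3 / 106.57 = 2.583 yr.

2.58 yr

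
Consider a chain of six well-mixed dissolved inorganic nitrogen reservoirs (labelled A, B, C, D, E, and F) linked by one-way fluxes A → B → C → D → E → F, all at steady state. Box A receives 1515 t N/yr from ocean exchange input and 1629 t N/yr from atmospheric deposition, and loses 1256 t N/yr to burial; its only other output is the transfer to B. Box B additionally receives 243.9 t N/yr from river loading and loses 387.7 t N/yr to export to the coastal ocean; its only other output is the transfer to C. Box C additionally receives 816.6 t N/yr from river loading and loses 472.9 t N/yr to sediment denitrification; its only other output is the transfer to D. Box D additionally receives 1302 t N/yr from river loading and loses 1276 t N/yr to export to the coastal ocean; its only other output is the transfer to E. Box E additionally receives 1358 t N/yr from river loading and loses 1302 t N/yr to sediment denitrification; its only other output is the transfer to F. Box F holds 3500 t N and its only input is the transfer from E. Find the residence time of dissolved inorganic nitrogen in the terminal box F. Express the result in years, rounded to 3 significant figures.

1.61 yr

Box A: F(A→B) = (1515 + 1629) − 1256 = 1888.0 t N/yr.
Box B: F(B→C) = (1888.0 + 243.9) − 387.7 = 1744.2 t N/yr.
Box C: F(C→D) = (1744.2 + 816.6) − 472.9 = 2087.9 t N/yr.
Box D: F(D→E) = (2087.9 + 1302) − 1276 = 2113.9 t N/yr.
Box E: F(E→F) = (2113.9 + 1358) − 1302 = 2169.9 t N/yr.
Box F throughput = its input = 2169.9 t N/yr; τ = 3500 / 2169.9 = 1.613 yr.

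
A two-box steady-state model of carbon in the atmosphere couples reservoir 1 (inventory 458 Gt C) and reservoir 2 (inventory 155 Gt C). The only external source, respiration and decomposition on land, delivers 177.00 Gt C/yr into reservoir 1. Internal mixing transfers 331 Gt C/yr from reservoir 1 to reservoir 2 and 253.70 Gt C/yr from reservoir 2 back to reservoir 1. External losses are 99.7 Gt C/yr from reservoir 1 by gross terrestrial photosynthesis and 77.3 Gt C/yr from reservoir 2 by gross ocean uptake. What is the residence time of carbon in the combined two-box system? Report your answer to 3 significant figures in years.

Residence time in the combined system uses the total inventory and the total *external* removal — internal exchanges between the two boxes cancel.
M_total = 458 + 155 = 613.00 Gt C.
ΣF_external_out = 99.7 + 77.3 = 177.00 Gt C/yr.
τ = M_total / ΣF_ext = 613.00 / 177.00 = 3.463 yr.

3.46 yr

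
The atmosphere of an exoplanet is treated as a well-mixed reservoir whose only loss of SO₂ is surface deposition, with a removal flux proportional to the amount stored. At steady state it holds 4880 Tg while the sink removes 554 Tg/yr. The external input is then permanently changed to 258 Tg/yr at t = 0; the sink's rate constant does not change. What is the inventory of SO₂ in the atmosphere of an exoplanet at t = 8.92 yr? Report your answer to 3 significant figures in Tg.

3220 Tg

τ = M₀/F₀ = 4880/554 = 8.809 yr; rate constant k = 1/τ.
New steady state M_∞ = F₁/k = F₁·τ = 258 × 8.809 = 2272.6 Tg.
M(t) = M_∞ + (M₀ − M_∞)·e^(−t/τ); t/τ = 8.92/8.809 = 1.013, so e^(−t/τ) = 0.3633.
M(t) = 2272.6 + 2607 × 0.3633 = 3219.8 Tg.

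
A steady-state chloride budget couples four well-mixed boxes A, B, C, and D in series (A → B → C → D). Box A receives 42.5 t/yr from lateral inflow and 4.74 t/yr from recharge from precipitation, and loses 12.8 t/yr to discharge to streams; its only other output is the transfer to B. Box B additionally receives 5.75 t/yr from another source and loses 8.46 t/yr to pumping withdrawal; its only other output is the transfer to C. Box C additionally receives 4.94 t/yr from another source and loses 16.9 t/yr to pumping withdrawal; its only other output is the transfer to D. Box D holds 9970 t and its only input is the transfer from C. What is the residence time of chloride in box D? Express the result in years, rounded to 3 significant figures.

Box A: F(A→B) = (42.5 + 4.74) − 12.8 = 34.440 t/yr.
Box B: F(B→C) = (34.440 + 5.75) − 8.46 = 31.730 t/yr.
Box C: F(C→D) = (31.730 + 4.94) − 16.9 = 19.770 t/yr.
Box D throughput = its input = 19.770 t/yr; τ = 9970 / 19.770 = 504.3 yr.

504 yr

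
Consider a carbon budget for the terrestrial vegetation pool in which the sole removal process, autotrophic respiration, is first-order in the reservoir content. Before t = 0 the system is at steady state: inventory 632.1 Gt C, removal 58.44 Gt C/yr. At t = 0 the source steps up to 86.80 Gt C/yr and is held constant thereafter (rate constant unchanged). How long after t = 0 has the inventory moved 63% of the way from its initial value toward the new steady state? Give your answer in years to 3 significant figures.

10.8 yr

τ = M₀/F₀ = 632.1/58.44 = 10.82 yr.
The remaining gap fraction is e^(−t/τ); 63% covered ⇒ e^(−t/τ) = 0.370.
t = −τ ln(0.370) = 10.82 × 0.9943 = 10.75 yr.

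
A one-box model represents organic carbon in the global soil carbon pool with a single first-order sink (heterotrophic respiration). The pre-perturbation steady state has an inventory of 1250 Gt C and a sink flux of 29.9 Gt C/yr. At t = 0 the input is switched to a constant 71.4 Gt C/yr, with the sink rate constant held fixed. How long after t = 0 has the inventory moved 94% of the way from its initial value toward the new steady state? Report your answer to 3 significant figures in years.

τ = M₀/F₀ = 1250/29.9 = 41.81 yr.
The remaining gap fraction is e^(−t/τ); 94% covered ⇒ e^(−t/τ) = 0.0600.
t = −τ ln(0.0600) = 41.81 × 2.813 = 117.6 yr.

118 yr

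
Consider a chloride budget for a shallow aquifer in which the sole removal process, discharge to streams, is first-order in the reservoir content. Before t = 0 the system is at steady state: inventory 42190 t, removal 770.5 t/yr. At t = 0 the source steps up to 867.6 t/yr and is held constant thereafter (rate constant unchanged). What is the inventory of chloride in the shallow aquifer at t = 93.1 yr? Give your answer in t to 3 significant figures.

46500 t

τ = M₀/F₀ = 42190/770.5 = 54.76 yr; rate constant k = 1/τ.
New steady state M_∞ = F₁/k = F₁·τ = 867.6 × 54.76 = 47507 t.
M(t) = M_∞ + (M₀ − M_∞)·e^(−t/τ); t/τ = 93.1/54.76 = 1.700, so e^(−t/τ) = 0.1826.
M(t) = 47507 − 5317 × 0.1826 = 46536 t.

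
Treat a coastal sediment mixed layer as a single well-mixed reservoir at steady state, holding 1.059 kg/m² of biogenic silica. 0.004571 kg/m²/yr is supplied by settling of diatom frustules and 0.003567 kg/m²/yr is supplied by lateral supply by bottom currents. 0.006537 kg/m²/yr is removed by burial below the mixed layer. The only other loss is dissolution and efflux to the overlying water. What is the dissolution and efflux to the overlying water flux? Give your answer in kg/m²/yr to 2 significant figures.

At steady state ΣF_in = ΣF_out.
ΣF_in = 0.004571 + 0.003567 = 0.0081380 kg/m²/yr.
Dissolution and efflux to the overlying water flux = ΣF_in − (0.006537) = 0.0081380 − 0.006537 = 0.001601 kg/m²/yr.

0.0016 kg/m²/yr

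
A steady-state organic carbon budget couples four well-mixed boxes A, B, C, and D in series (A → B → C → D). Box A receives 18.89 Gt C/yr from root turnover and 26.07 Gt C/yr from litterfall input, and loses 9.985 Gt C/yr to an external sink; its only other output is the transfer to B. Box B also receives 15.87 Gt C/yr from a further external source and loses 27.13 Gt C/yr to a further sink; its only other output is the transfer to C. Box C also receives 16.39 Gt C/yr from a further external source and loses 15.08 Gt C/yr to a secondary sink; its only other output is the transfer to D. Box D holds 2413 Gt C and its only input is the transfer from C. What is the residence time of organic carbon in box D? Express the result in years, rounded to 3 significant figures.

Box A: F(A→B) = (18.89 + 26.07) − 9.985 = 34.975 Gt C/yr.
Box B: F(B→C) = (34.975 + 15.87) − 27.13 = 23.715 Gt C/yr.
Box C: F(C→D) = (23.715 + 16.39) − 15.08 = 25.025 Gt C/yr.
Box D throughput = its input = 25.025 Gt C/yr; τ = 2413 / 25.025 = 96.42 yr.

96.4 yr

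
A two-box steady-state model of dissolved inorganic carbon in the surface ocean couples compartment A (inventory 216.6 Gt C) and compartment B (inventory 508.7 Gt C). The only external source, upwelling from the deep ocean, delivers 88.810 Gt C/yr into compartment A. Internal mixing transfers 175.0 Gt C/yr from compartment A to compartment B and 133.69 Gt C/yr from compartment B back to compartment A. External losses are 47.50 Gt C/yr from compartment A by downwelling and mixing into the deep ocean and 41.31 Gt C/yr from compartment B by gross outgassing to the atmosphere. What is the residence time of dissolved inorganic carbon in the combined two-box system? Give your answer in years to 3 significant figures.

8.17 yr

Treat the two boxes together as one reservoir: the mixing fluxes between them are internal recycling, so τ = ΣM / Σ(external losses).
M_total = 216.6 + 508.7 = 725.30 Gt C.
ΣF_external_out = 47.50 + 41.31 = 88.810 Gt C/yr.
τ = M_total / ΣF_ext = 725.30 / 88.810 = 8.167 yr.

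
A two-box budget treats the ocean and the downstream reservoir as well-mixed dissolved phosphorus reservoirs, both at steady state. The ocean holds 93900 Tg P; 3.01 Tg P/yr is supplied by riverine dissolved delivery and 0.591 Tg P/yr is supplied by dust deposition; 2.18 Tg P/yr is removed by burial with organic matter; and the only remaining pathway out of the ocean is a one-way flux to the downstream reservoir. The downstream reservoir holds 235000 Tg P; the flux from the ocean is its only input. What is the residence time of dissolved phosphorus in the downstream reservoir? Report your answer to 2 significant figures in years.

170000 yr

Balance the ocean: ΣF_in = 3.01 + 0.591 = 3.6010 Tg P/yr.
Flux to the downstream reservoir = ΣF_in − (2.18) = 1.4210 Tg P/yr.
At steady state the output of the downstream reservoir equals its input, 1.4210 Tg P/yr.
τ = M / F = 235000 / 1.4210 = 165400 yr.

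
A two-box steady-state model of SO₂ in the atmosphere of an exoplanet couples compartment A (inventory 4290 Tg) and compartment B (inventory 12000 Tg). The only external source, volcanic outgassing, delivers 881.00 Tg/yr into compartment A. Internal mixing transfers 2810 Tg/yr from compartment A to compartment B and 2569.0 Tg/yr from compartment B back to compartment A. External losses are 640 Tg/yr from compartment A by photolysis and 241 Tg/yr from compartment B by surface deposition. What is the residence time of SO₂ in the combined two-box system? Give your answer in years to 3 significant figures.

18.5 yr

Residence time in the combined system uses the total inventory and the total *external* removal — internal exchanges between the two boxes cancel.
M_total = 4290 + 12000 = 16290 Tg.
ΣF_external_out = 640 + 241 = 881.00 Tg/yr.
τ = M_total / ΣF_ext = 16290 / 881.00 = 18.49 yr.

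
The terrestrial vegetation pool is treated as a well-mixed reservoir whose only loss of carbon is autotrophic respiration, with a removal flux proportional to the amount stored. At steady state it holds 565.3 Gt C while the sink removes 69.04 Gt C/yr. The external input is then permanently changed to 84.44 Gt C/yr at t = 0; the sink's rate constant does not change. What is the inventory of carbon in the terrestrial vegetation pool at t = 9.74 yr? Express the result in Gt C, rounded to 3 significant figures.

653 Gt C

τ = M₀/F₀ = 565.3/69.04 = 8.188 yr; rate constant k = 1/τ.
New steady state M_∞ = F₁/k = F₁·τ = 84.44 × 8.188 = 691.40 Gt C.
M(t) = M_∞ + (M₀ − M_∞)·e^(−t/τ); t/τ = 9.74/8.188 = 1.190, so e^(−t/τ) = 0.3044.
M(t) = 691.40 − 126.1 × 0.3044 = 653.02 Gt C.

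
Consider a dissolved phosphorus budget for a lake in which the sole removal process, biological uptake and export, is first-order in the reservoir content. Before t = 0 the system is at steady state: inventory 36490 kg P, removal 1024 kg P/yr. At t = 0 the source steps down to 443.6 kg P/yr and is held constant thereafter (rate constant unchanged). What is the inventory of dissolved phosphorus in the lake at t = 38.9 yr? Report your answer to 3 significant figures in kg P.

22800 kg P

τ = M₀/F₀ = 36490/1024 = 35.63 yr; rate constant k = 1/τ.
New steady state M_∞ = F₁/k = F₁·τ = 443.6 × 35.63 = 15808 kg P.
M(t) = M_∞ + (M₀ − M_∞)·e^(−t/τ); t/τ = 38.9/35.63 = 1.092, so e^(−t/τ) = 0.3357.
M(t) = 15808 + 20680 × 0.3357 = 22750 kg P.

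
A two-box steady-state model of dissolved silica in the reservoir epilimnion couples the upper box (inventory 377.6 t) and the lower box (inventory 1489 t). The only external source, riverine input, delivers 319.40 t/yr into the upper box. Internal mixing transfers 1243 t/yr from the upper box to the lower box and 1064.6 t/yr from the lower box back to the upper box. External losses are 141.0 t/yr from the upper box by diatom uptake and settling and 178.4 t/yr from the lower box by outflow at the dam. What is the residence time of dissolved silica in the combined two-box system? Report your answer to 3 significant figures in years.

5.84 yr

For the system as a whole, the A↔B exchange is internal and contributes nothing to the throughput; only the external sinks remove mass.
M_total = 377.6 + 1489 = 1866.6 t.
ΣF_external_out = 141.0 + 178.4 = 319.40 t/yr.
τ = M_total / ΣF_ext = 1866.6 / 319.40 = 5.844 yr.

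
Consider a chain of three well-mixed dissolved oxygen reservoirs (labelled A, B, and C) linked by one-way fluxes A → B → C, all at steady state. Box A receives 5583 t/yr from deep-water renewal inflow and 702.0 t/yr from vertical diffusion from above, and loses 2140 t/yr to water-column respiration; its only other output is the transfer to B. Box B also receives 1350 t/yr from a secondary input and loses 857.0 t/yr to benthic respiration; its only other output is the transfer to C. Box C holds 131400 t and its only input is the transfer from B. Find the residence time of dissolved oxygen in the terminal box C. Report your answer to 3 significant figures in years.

Box A: F(A→B) = (5583 + 702.0) − 2140 = 4145.0 t/yr.
Box B: F(B→C) = (4145.0 + 1350) − 857.0 = 4638.0 t/yr.
Box C throughput = its input = 4638.0 t/yr; τ = 131400 / 4638.0 = 28.33 yr.

28.3 yr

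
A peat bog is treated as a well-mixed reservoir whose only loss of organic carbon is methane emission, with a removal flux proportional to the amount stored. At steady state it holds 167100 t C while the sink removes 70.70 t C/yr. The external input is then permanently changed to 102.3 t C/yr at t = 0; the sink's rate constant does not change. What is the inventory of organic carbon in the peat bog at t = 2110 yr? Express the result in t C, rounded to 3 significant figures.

The sink rate constant is k = F₀/M₀ = 70.70/167100 = 0.0004231 yr⁻¹.
Solving dM/dt = F₁ − kM with M(0) = M₀ gives M(t) = F₁/k + (M₀ − F₁/k)·e^(−kt).
F₁/k = 102.3/0.0004231 = 241790 t C; kt = 0.0004231 × 2110 = 0.8927, e^(−kt) = 0.4095.
M(2110) = 241790 + (167100 − 241790) × 0.4095 = 241790 − 30590 = 211200 t C.

211000 t C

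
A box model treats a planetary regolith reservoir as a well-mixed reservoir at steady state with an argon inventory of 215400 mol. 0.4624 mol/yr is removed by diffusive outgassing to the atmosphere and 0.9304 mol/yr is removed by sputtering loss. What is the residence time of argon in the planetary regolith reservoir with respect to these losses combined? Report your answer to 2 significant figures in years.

150000 yr

Total removal = 0.4624 + 0.9304 = 1.3928 mol/yr.
τ = M / ΣF_out = 215400 / 1.3928 = 154700 yr.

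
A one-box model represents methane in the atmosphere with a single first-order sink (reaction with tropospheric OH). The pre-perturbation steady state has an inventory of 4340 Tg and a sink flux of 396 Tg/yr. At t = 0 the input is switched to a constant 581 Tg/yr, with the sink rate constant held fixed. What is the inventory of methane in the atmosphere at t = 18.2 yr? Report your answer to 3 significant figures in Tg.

5980 Tg

Residence time τ = M₀/F₀ = 10.96 yr. The eventual steady state is M_∞ = M₀·(F₁/F₀) = 4340 × 581/396 = 6367.5 Tg.
The anomaly ΔM(t) = M(t) − M_∞ decays as ΔM₀·e^(−t/τ) with ΔM₀ = 4340 − 6367.5 = −2028 Tg.
At t = 18.2 yr, e^(−t/τ) = e^(−1.661) = 0.1900, so ΔM = −385.3 Tg and M = 6367.5 − 385.3 = 5982.3 Tg.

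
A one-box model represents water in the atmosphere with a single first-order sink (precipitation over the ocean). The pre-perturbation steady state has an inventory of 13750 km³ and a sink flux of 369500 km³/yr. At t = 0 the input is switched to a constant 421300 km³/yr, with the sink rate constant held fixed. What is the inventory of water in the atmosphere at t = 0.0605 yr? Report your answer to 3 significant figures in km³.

15300 km³

Residence time τ = M₀/F₀ = 0.03721 yr. The eventual steady state is M_∞ = M₀·(F₁/F₀) = 13750 × 421300/369500 = 15678 km³.
The anomaly ΔM(t) = M(t) − M_∞ decays as ΔM₀·e^(−t/τ) with ΔM₀ = 13750 − 15678 = −1928 km³.
At t = 0.0605 yr, e^(−t/τ) = e^(−1.626) = 0.1968, so ΔM = −379.3 km³ and M = 15678 − 379.3 = 15298 km³.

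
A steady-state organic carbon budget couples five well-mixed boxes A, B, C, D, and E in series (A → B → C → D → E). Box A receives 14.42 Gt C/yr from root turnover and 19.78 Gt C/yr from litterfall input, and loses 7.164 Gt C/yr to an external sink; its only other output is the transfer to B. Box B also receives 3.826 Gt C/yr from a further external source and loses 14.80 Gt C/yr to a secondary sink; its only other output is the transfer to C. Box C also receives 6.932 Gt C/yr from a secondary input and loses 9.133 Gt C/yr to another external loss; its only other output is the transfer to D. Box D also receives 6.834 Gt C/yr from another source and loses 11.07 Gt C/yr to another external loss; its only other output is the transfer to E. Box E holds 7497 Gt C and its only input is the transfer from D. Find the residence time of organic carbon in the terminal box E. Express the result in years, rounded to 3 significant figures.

779 yr

Box A: F(A→B) = (14.42 + 19.78) − 7.164 = 27.036 Gt C/yr.
Box B: F(B→C) = (27.036 + 3.826) − 14.80 = 16.062 Gt C/yr.
Box C: F(C→D) = (16.062 + 6.932) − 9.133 = 13.861 Gt C/yr.
Box D: F(D→E) = (13.861 + 6.834) − 11.07 = 9.6250 Gt C/yr.
Box E throughput = its input = 9.6250 Gt C/yr; τ = 7497 / 9.6250 = 778.9 yr.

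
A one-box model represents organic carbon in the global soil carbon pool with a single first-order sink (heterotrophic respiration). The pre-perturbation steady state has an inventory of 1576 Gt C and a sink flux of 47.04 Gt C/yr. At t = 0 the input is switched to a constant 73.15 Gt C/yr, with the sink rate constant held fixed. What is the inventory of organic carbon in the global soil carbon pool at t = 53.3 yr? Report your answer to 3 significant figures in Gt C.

Residence time τ = M₀/F₀ = 33.50 yr. The eventual steady state is M_∞ = M₀·(F₁/F₀) = 1576 × 73.15/47.04 = 2450.8 Gt C.
The anomaly ΔM(t) = M(t) − M_∞ decays as ΔM₀·e^(−t/τ) with ΔM₀ = 1576 − 2450.8 = −874.8 Gt C.
At t = 53.3 yr, e^(−t/τ) = e^(−1.591) = 0.2037, so ΔM = −178.2 Gt C and M = 2450.8 − 178.2 = 2272.5 Gt C.

2270 Gt C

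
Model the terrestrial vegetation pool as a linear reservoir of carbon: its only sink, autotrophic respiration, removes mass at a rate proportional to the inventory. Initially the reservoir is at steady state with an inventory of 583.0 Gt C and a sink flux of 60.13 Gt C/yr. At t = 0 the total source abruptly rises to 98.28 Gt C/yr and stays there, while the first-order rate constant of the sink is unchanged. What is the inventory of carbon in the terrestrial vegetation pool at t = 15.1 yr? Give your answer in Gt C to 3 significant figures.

875 Gt C

The sink rate constant is k = F₀/M₀ = 60.13/583.0 = 0.1031 yr⁻¹.
Solving dM/dt = F₁ − kM with M(0) = M₀ gives M(t) = F₁/k + (M₀ − F₁/k)·e^(−kt).
F₁/k = 98.28/0.1031 = 952.89 Gt C; kt = 0.1031 × 15.1 = 1.557, e^(−kt) = 0.2107.
M(15.1) = 952.89 + (583.0 − 952.89) × 0.2107 = 952.89 − 77.93 = 874.96 Gt C.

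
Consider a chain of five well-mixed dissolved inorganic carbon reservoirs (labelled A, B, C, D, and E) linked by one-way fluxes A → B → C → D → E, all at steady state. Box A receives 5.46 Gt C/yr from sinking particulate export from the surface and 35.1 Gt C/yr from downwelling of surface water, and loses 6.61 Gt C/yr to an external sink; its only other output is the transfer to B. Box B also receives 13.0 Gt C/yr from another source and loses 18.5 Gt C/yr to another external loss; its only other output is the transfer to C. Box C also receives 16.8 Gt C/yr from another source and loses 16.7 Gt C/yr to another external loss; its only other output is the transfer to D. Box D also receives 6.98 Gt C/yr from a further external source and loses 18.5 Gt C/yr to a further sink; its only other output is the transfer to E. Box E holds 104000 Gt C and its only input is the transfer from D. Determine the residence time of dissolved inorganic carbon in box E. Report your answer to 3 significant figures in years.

Box A: F(A→B) = (5.46 + 35.1) − 6.61 = 33.950 Gt C/yr.
Box B: F(B→C) = (33.950 + 13.0) − 18.5 = 28.450 Gt C/yr.
Box C: F(C→D) = (28.450 + 16.8) − 16.7 = 28.550 Gt C/yr.
Box D: F(D→E) = (28.550 + 6.98) − 18.5 = 17.030 Gt C/yr.
Box E throughput = its input = 17.030 Gt C/yr; τ = 104000 / 17.030 = 6107 yr.

6110 yr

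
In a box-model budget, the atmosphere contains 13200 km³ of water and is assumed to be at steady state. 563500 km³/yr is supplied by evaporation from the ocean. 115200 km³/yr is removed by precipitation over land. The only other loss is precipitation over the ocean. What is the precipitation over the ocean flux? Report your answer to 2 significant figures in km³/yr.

At steady state ΣF_in = ΣF_out.
ΣF_in = 563500 km³/yr.
Precipitation over the ocean flux = ΣF_in − (115200) = 563500 − 115200 = 448300 km³/yr.

450000 km³/yr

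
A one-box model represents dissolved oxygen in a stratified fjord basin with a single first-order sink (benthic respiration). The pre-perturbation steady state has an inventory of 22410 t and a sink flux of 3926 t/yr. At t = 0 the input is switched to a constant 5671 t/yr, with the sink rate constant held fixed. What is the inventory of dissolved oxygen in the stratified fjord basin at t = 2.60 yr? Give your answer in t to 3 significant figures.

26100 t

The sink rate constant is k = F₀/M₀ = 3926/22410 = 0.1752 yr⁻¹.
Solving dM/dt = F₁ − kM with M(0) = M₀ gives M(t) = F₁/k + (M₀ − F₁/k)·e^(−kt).
F₁/k = 5671/0.1752 = 32371 t; kt = 0.1752 × 2.60 = 0.4555, e^(−kt) = 0.6341.
M(2.60) = 32371 + (22410 − 32371) × 0.6341 = 32371 − 6316 = 26054 t.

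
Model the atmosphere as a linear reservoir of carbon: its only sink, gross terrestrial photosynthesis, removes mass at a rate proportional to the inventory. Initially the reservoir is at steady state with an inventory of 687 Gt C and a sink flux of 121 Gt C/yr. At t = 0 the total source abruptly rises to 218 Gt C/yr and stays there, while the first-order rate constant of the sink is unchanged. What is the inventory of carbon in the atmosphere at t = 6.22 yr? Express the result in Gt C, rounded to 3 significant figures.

τ = M₀/F₀ = 687/121 = 5.678 yr; rate constant k = 1/τ.
New steady state M_∞ = F₁/k = F₁·τ = 218 × 5.678 = 1237.7 Gt C.
M(t) = M_∞ + (M₀ − M_∞)·e^(−t/τ); t/τ = 6.22/5.678 = 1.096, so e^(−t/τ) = 0.3344.
M(t) = 1237.7 − 550.7 × 0.3344 = 1053.6 Gt C.

1050 Gt C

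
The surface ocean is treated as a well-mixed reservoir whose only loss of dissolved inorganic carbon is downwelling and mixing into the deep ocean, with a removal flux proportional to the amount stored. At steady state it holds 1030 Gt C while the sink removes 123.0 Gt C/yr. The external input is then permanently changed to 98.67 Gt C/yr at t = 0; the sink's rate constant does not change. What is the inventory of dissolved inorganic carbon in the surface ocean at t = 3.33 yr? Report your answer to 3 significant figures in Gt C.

Residence time τ = M₀/F₀ = 8.374 yr. The eventual steady state is M_∞ = M₀·(F₁/F₀) = 1030 × 98.67/123.0 = 826.26 Gt C.
The anomaly ΔM(t) = M(t) − M_∞ decays as ΔM₀·e^(−t/τ) with ΔM₀ = 1030 − 826.26 = 203.7 Gt C.
At t = 3.33 yr, e^(−t/τ) = e^(−0.3977) = 0.6719, so ΔM = 136.9 Gt C and M = 826.26 + 136.9 = 963.15 Gt C.

963 Gt C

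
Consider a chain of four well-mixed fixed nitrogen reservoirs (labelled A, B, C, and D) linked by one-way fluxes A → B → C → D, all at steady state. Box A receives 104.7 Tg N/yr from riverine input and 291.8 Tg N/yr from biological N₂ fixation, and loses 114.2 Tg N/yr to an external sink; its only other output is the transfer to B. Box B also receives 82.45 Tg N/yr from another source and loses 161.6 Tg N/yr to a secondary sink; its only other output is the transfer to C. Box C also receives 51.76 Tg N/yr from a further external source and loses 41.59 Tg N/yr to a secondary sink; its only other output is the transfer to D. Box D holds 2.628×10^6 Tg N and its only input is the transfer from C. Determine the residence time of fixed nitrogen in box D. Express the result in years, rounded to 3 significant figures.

Box A: F(A→B) = (104.7 + 291.8) − 114.2 = 282.30 Tg N/yr.
Box B: F(B→C) = (282.30 + 82.45) − 161.6 = 203.15 Tg N/yr.
Box C: F(C→D) = (203.15 + 51.76) − 41.59 = 213.32 Tg N/yr.
Box D throughput = its input = 213.32 Tg N/yr; τ = 2.628×10^6 / 213.32 = 12320 yr.

12300 yr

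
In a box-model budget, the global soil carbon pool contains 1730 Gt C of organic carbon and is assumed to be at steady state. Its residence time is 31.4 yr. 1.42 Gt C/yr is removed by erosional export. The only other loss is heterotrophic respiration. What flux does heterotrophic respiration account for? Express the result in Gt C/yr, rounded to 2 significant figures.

54 Gt C/yr

Total removal F = M/τ = 1730 / 31.4 = 55.10 Gt C/yr.
Heterotrophic respiration = F − (1.42) = 55.10 − 1.420 = 53.68 Gt C/yr.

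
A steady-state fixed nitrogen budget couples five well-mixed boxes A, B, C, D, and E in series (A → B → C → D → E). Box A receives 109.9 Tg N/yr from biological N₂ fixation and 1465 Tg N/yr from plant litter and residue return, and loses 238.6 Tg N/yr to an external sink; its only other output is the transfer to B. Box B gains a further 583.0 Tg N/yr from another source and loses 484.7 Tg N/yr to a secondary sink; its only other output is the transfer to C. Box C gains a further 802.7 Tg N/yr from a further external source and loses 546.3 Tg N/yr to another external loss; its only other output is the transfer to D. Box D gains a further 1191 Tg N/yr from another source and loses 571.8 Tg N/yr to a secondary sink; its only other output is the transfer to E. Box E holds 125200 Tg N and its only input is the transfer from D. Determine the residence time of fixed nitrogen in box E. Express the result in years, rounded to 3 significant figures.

54.2 yr

Box A: F(A→B) = (109.9 + 1465) − 238.6 = 1336.3 Tg N/yr.
Box B: F(B→C) = (1336.3 + 583.0) − 484.7 = 1434.6 Tg N/yr.
Box C: F(C→D) = (1434.6 + 802.7) − 546.3 = 1691.0 Tg N/yr.
Box D: F(D→E) = (1691.0 + 1191) − 571.8 = 2310.2 Tg N/yr.
Box E throughput = its input = 2310.2 Tg N/yr; τ = 125200 / 2310.2 = 54.19 yr.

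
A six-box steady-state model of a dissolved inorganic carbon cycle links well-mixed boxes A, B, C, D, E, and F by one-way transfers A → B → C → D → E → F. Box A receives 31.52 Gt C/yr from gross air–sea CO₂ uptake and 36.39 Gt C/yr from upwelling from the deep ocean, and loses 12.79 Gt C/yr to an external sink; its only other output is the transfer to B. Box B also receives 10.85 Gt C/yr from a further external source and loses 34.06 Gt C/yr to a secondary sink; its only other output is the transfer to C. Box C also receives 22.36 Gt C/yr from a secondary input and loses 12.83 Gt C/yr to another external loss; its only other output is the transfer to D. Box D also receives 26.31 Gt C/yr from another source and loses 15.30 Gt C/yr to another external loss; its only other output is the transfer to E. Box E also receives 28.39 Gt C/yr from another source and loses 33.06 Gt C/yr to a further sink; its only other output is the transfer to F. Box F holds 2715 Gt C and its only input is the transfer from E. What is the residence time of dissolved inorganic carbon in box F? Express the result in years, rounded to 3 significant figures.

56.8 yr

Box A: F(A→B) = (31.52 + 36.39) − 12.79 = 55.120 Gt C/yr.
Box B: F(B→C) = (55.120 + 10.85) − 34.06 = 31.910 Gt C/yr.
Box C: F(C→D) = (31.910 + 22.36) − 12.83 = 41.440 Gt C/yr.
Box D: F(D→E) = (41.440 + 26.31) − 15.30 = 52.450 Gt C/yr.
Box E: F(E→F) = (52.450 + 28.39) − 33.06 = 47.780 Gt C/yr.
Box F throughput = its input = 47.780 Gt C/yr; τ = 2715 / 47.780 = 56.82 yr.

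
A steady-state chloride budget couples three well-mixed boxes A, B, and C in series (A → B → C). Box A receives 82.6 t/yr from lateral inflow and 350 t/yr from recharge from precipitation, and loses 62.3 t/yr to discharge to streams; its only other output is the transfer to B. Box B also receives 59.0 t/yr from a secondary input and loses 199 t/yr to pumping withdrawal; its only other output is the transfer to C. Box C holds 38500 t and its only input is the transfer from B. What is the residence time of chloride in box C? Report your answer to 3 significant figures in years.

Box A: F(A→B) = (82.6 + 350) − 62.3 = 370.30 t/yr.
Box B: F(B→C) = (370.30 + 59.0) − 199 = 230.30 t/yr.
Box C throughput = its input = 230.30 t/yr; τ = 38500 / 230.30 = 167.2 yr.

167 yr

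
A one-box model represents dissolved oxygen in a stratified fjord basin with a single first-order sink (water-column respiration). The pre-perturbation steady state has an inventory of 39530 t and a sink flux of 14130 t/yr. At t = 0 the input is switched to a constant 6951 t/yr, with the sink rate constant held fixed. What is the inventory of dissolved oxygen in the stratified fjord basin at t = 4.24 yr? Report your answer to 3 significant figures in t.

Residence time τ = M₀/F₀ = 2.798 yr. The eventual steady state is M_∞ = M₀·(F₁/F₀) = 39530 × 6951/14130 = 19446 t.
The anomaly ΔM(t) = M(t) − M_∞ decays as ΔM₀·e^(−t/τ) with ΔM₀ = 39530 − 19446 = 20080 t.
At t = 4.24 yr, e^(−t/τ) = e^(−1.516) = 0.2197, so ΔM = 4412 t and M = 19446 + 4412 = 23858 t.

23900 t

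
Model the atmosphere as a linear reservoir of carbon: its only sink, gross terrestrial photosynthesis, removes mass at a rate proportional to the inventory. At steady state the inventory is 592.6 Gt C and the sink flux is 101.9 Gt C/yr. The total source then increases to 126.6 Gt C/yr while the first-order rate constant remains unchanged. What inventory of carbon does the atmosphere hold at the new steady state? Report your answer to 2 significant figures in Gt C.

740 Gt C

Rate constant k = F/M = 101.9 / 592.6 = 0.1720 yr⁻¹.
At the new steady state, source = k·M_new ⇒ M_new = 126.6 / 0.1720 = 736.2 Gt C.
(Equivalently M_new = M × F_new/F_old = 592.6 × 126.6/101.9.)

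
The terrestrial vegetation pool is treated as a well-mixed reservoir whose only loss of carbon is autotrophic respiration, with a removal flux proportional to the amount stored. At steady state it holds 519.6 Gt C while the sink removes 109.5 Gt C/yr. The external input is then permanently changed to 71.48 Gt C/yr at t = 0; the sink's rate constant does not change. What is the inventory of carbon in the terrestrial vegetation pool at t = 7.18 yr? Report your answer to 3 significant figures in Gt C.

379 Gt C

Residence time τ = M₀/F₀ = 4.745 yr. The eventual steady state is M_∞ = M₀·(F₁/F₀) = 519.6 × 71.48/109.5 = 339.19 Gt C.
The anomaly ΔM(t) = M(t) − M_∞ decays as ΔM₀·e^(−t/τ) with ΔM₀ = 519.6 − 339.19 = 180.4 Gt C.
At t = 7.18 yr, e^(−t/τ) = e^(−1.513) = 0.2202, so ΔM = 39.73 Gt C and M = 339.19 + 39.73 = 378.92 Gt C.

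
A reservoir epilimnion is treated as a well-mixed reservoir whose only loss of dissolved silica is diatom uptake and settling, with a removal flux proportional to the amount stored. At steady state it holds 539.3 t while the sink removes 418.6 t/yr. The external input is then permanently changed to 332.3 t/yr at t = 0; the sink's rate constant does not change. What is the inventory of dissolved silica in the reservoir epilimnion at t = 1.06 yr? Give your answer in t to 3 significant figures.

477 t

The sink rate constant is k = F₀/M₀ = 418.6/539.3 = 0.7762 yr⁻¹.
Solving dM/dt = F₁ − kM with M(0) = M₀ gives M(t) = F₁/k + (M₀ − F₁/k)·e^(−kt).
F₁/k = 332.3/0.7762 = 428.12 t; kt = 0.7762 × 1.06 = 0.8228, e^(−kt) = 0.4392.
M(1.06) = 428.12 + (539.3 − 428.12) × 0.4392 = 428.12 + 48.83 = 476.95 t.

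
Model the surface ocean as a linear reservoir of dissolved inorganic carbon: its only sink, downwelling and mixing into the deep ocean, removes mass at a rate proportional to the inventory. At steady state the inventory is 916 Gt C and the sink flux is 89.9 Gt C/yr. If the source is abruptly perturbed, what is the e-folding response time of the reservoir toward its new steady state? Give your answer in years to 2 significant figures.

10 yr

For a linear reservoir the response time equals the residence time τ = M/F.
τ = 916 / 89.9 = 10.19 yr.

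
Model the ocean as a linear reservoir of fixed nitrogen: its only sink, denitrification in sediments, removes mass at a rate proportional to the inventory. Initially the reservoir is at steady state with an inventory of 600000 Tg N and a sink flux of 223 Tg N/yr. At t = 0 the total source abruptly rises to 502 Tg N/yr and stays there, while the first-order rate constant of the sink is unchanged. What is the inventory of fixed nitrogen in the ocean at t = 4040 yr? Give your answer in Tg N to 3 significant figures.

1.18×10^6 Tg N

Residence time τ = M₀/F₀ = 2691 yr. The eventual steady state is M_∞ = M₀·(F₁/F₀) = 600000 × 502/223 = 1.3507×10^6 Tg N.
The anomaly ΔM(t) = M(t) − M_∞ decays as ΔM₀·e^(−t/τ) with ΔM₀ = 600000 − 1.3507×10^6 = −750700 Tg N.
At t = 4040 yr, e^(−t/τ) = e^(−1.502) = 0.2228, so ΔM = −167200 Tg N and M = 1.3507×10^6 − 167200 = 1.1834×10^6 Tg N.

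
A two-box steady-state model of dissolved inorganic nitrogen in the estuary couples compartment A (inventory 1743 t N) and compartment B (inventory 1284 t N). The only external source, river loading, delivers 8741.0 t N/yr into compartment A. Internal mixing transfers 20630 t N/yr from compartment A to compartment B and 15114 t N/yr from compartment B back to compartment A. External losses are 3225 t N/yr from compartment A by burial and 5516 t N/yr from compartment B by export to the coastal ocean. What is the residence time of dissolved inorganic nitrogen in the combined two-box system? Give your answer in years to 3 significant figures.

0.346 yr

Treat the two boxes together as one reservoir: the mixing fluxes between them are internal recycling, so τ = ΣM / Σ(external losses).
M_total = 1743 + 1284 = 3027.0 t N.
ΣF_external_out = 3225 + 5516 = 8741.0 t N/yr.
τ = M_total / ΣF_ext = 3027.0 / 8741.0 = 0.3463 yr.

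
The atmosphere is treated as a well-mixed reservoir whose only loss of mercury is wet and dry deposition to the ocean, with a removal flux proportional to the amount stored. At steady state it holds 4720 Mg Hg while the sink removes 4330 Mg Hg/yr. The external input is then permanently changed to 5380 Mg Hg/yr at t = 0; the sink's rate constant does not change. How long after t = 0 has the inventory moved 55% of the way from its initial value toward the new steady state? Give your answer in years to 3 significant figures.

τ = M₀/F₀ = 4720/4330 = 1.090 yr.
The remaining gap fraction is e^(−t/τ); 55% covered ⇒ e^(−t/τ) = 0.450.
t = −τ ln(0.450) = 1.090 × 0.7985 = 0.8704 yr.

0.870 yr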